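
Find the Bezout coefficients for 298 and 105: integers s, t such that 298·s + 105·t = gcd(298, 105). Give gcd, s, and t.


Euclidean algorithm on (298, 105) — divide until remainder is 0:
  298 = 2 · 105 + 88
  105 = 1 · 88 + 17
  88 = 5 · 17 + 3
  17 = 5 · 3 + 2
  3 = 1 · 2 + 1
  2 = 2 · 1 + 0
gcd(298, 105) = 1.
Track Bezout coefficients alongside the remainders: start with r₀ = 298 = a·1 + b·0 (s = 1, t = 0) and r₁ = 105 = a·0 + b·1 (s = 0, t = 1); each new remainder r_{k+1} = r_{k-1} − q_k·r_k inherits s_{k+1} = s_{k-1} − q_k·s_k, t_{k+1} = t_{k-1} − q_k·t_k, so r_k = a·s_k + b·t_k at every step:
  q = 2: r = 88, s = 1 − 2·0 = 1, t = 0 − 2·1 = -2  (check: 298·1 + 105·(-2) = 88)
  q = 1: r = 17, s = 0 − 1·1 = -1, t = 1 − 1·(-2) = 3  (check: 298·(-1) + 105·3 = 17)
  q = 5: r = 3, s = 1 − 5·(-1) = 6, t = -2 − 5·3 = -17  (check: 298·6 + 105·(-17) = 3)
  q = 5: r = 2, s = -1 − 5·6 = -31, t = 3 − 5·(-17) = 88  (check: 298·(-31) + 105·88 = 2)
  q = 1: r = 1, s = 6 − 1·(-31) = 37, t = -17 − 1·88 = -105  (check: 298·37 + 105·(-105) = 1)
The row with r = 1 (the gcd) gives the Bezout coefficients s = 37, t = -105.
Result: 298 · (37) + 105 · (-105) = 1.

gcd(298, 105) = 1; s = 37, t = -105 (check: 298·37 + 105·(-105) = 1).


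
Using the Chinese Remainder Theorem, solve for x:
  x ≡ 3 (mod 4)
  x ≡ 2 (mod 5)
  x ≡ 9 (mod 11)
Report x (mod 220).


Moduli 4, 5, 11 are pairwise coprime; by CRT there is a unique solution modulo M = 4 · 5 · 11 = 220.
Solve pairwise, accumulating the modulus:
  Start with x ≡ 3 (mod 4).
  Combine with x ≡ 2 (mod 5): since gcd(4, 5) = 1, we get a unique residue mod 20.
    Write x = 3 + 4·t and substitute into x ≡ 2 (mod 5): 4·t ≡ 2 − 3 = -1 (mod 5).
    Reduce coefficients mod 5: 4·t ≡ 4 (mod 5).
    The inverse of 4 mod 5 is 4 (since 4·4 = 16 = 3·5 + 1), so t ≡ 4·4 = 16 ≡ 1 (mod 5).
    Then x = 3 + 4·1 = 7, valid modulo lcm(4, 5) = 20: x ≡ 7 (mod 20).
  Combine with x ≡ 9 (mod 11): since gcd(20, 11) = 1, we get a unique residue mod 220.
    Write x = 7 + 20·t and substitute into x ≡ 9 (mod 11): 20·t ≡ 9 − 7 = 2 (mod 11).
    Reduce coefficients mod 11: 9·t ≡ 2 (mod 11).
    The inverse of 9 mod 11 is 5 (since 9·5 = 45 = 4·11 + 1), so t ≡ 5·2 = 10 ≡ 10 (mod 11).
    Then x = 7 + 20·10 = 207, valid modulo lcm(20, 11) = 220: x ≡ 207 (mod 220).
Verify: 207 mod 4 = 3 ✓, 207 mod 5 = 2 ✓, 207 mod 11 = 9 ✓.

x ≡ 207 (mod 220).


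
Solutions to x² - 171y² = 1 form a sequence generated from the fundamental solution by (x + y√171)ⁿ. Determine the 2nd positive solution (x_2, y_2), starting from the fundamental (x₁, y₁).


Step 1: Find the fundamental solution (x₁, y₁) of x² - 171y² = 1.
  Expand √171 as a continued fraction. a₀ = ⌊√171⌋ = 13; iterate m_{k+1} = d_k·a_k − m_k, d_{k+1} = (171 − m_{k+1}²)/d_k, a_{k+1} = ⌊(a₀ + m_{k+1})/d_{k+1}⌋ (starting m₀ = 0, d₀ = 1), with convergents p_k = a_k·p_{k-1} + p_{k-2}, q_k = a_k·q_{k-1} + q_{k-2} (p₋₁ = 1, q₋₁ = 0):
  k = 0: a₀ = 13; p₀/q₀ = 13/1; p₀² − 171·q₀² = 169 − 171 = -2.
  k = 1: m = 13, d = 2, a = ⌊(13 + 13)/2⌋ = 13; p/q = (13·13 + 1)/(13·1 + 0) = 170/13; p² − 171·q² = 28900 − 28899 = 1.
  The first convergent with p² − 171·q² = 1 gives the fundamental solution (x₁, y₁) = (170, 13).
Step 2: Apply the recurrence (x_{n+1}, y_{n+1}) = (x₁x_n + 171y₁y_n, x₁y_n + y₁x_n) repeatedly.
  From (x_1, y_1) = (170, 13): x_2 = 170·170 + 171·13·13 = 57799; y_2 = 170·13 + 13·170 = 4420.
Step 3: Verify x_2² - 171·y_2² = 3340724401 - 3340724400 = 1 (should be 1). ✓

(x_1, y_1) = (170, 13); (x_2, y_2) = (57799, 4420).


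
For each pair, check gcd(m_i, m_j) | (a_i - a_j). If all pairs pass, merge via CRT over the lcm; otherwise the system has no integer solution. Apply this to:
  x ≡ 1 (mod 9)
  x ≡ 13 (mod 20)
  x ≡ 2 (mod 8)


Moduli 9, 20, 8 are not pairwise coprime, so CRT works modulo lcm(m_i) when all pairwise compatibility conditions hold.
Pairwise compatibility: gcd(m_i, m_j) must divide a_i - a_j for every pair.
Merge one congruence at a time:
  Start: x ≡ 1 (mod 9).
  Combine with x ≡ 13 (mod 20): gcd(9, 20) = 1; 13 - 1 = 12, which IS divisible by 1, so compatible.
    Write x = 1 + 9·t and substitute into x ≡ 13 (mod 20): 9·t ≡ 13 − 1 = 12 (mod 20).
    The inverse of 9 mod 20 is 9 (since 9·9 = 81 = 4·20 + 1), so t ≡ 9·12 = 108 ≡ 8 (mod 20).
    Then x = 1 + 9·8 = 73, valid modulo lcm(9, 20) = 180: x ≡ 73 (mod 180).
  Combine with x ≡ 2 (mod 8): gcd(180, 8) = 4, and 2 - 73 = -71 is NOT divisible by 4.
    ⇒ system is inconsistent (no integer solution).

No solution (the system is inconsistent).


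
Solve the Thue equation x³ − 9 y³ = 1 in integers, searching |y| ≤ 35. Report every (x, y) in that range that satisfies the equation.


The equation is x³ - 9y³ = 1. For fixed y, x³ = 9·y³ + 1, so a solution requires the RHS to be a perfect cube.
Strategy: iterate y from -35 to 35, compute RHS = 9·y³ + 1, and check whether it is a (positive or negative) perfect cube.
Check small values of y:
  y = 0: RHS = 1 = (1)³ ⇒ x = 1 works.
  y = 1: RHS = 10 is not a perfect cube.
  y = -1: RHS = -8 = (-2)³ ⇒ x = -2 works.
  y = 2: RHS = 73 is not a perfect cube.
  y = -2: RHS = -71 is not a perfect cube.
  y = 3: RHS = 244 is not a perfect cube.
  y = -3: RHS = -242 is not a perfect cube.
Continuing the search up to |y| = 35 finds no further solutions beyond those listed.
Collected solutions: (1, 0), (-2, -1).

Solutions (with |y| ≤ 35): (1, 0), (-2, -1).


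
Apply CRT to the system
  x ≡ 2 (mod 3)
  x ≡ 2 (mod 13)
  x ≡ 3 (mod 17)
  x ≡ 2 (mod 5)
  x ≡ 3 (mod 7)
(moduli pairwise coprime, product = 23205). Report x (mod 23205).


Product of moduli M = 3 · 13 · 17 · 5 · 7 = 23205.
Merge one congruence at a time:
  Start: x ≡ 2 (mod 3).
  Combine with x ≡ 2 (mod 13); new modulus lcm = 39.
    Write x = 2 + 3·t and substitute into x ≡ 2 (mod 13): 3·t ≡ 2 − 2 = 0 (mod 13).
    The inverse of 3 mod 13 is 9 (since 3·9 = 27 = 2·13 + 1), so t ≡ 9·0 = 0 ≡ 0 (mod 13).
    Then x = 2 + 3·0 = 2, valid modulo lcm(3, 13) = 39: x ≡ 2 (mod 39).
  Combine with x ≡ 3 (mod 17); new modulus lcm = 663.
    Write x = 2 + 39·t and substitute into x ≡ 3 (mod 17): 39·t ≡ 3 − 2 = 1 (mod 17).
    Reduce coefficients mod 17: 5·t ≡ 1 (mod 17).
    The inverse of 5 mod 17 is 7 (since 5·7 = 35 = 2·17 + 1), so t ≡ 7·1 = 7 ≡ 7 (mod 17).
    Then x = 2 + 39·7 = 275, valid modulo lcm(39, 17) = 663: x ≡ 275 (mod 663).
  Combine with x ≡ 2 (mod 5); new modulus lcm = 3315.
    Write x = 275 + 663·t and substitute into x ≡ 2 (mod 5): 663·t ≡ 2 − 275 = -273 (mod 5).
    Reduce coefficients mod 5: 3·t ≡ 2 (mod 5).
    The inverse of 3 mod 5 is 2 (since 3·2 = 6 = 1·5 + 1), so t ≡ 2·2 = 4 ≡ 4 (mod 5).
    Then x = 275 + 663·4 = 2927, valid modulo lcm(663, 5) = 3315: x ≡ 2927 (mod 3315).
  Combine with x ≡ 3 (mod 7); new modulus lcm = 23205.
    Write x = 2927 + 3315·t and substitute into x ≡ 3 (mod 7): 3315·t ≡ 3 − 2927 = -2924 (mod 7).
    Reduce coefficients mod 7: 4·t ≡ 2 (mod 7).
    The inverse of 4 mod 7 is 2 (since 4·2 = 8 = 1·7 + 1), so t ≡ 2·2 = 4 ≡ 4 (mod 7).
    Then x = 2927 + 3315·4 = 16187, valid modulo lcm(3315, 7) = 23205: x ≡ 16187 (mod 23205).
Verify against each original: 16187 mod 3 = 2, 16187 mod 13 = 2, 16187 mod 17 = 3, 16187 mod 5 = 2, 16187 mod 7 = 3.

x ≡ 16187 (mod 23205).


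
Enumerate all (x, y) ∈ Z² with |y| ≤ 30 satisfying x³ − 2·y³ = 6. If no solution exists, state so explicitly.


The equation is x³ - 2y³ = 6. For fixed y, x³ = 2·y³ + 6, so a solution requires the RHS to be a perfect cube.
Strategy: iterate y from -30 to 30, compute RHS = 2·y³ + 6, and check whether it is a (positive or negative) perfect cube.
Check small values of y:
  y = 0: RHS = 6 is not a perfect cube.
  y = 1: RHS = 8 = (2)³ ⇒ x = 2 works.
  y = -1: RHS = 4 is not a perfect cube.
  y = 2: RHS = 22 is not a perfect cube.
  y = -2: RHS = -10 is not a perfect cube.
  y = 3: RHS = 60 is not a perfect cube.
  y = -3: RHS = -48 is not a perfect cube.
Continuing the search up to |y| = 30 finds no further solutions beyond those listed.
Collected solutions: (2, 1).

Solutions (with |y| ≤ 30): (2, 1).


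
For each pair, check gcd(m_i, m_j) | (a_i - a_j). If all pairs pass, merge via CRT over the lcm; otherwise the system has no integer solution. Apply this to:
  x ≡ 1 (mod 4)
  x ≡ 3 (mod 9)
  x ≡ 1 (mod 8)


Moduli 4, 9, 8 are not pairwise coprime, so CRT works modulo lcm(m_i) when all pairwise compatibility conditions hold.
Pairwise compatibility: gcd(m_i, m_j) must divide a_i - a_j for every pair.
Merge one congruence at a time:
  Start: x ≡ 1 (mod 4).
  Combine with x ≡ 3 (mod 9): gcd(4, 9) = 1; 3 - 1 = 2, which IS divisible by 1, so compatible.
    Write x = 1 + 4·t and substitute into x ≡ 3 (mod 9): 4·t ≡ 3 − 1 = 2 (mod 9).
    The inverse of 4 mod 9 is 7 (since 4·7 = 28 = 3·9 + 1), so t ≡ 7·2 = 14 ≡ 5 (mod 9).
    Then x = 1 + 4·5 = 21, valid modulo lcm(4, 9) = 36: x ≡ 21 (mod 36).
  Combine with x ≡ 1 (mod 8): gcd(36, 8) = 4; 1 - 21 = -20, which IS divisible by 4, so compatible.
    Write x = 21 + 36·t and substitute into x ≡ 1 (mod 8): 36·t ≡ 1 − 21 = -20 (mod 8).
    Divide the congruence (and modulus) by g = 4: 9·t ≡ -5 (mod 2).
    Reduce coefficients mod 2: 1·t ≡ 1 (mod 2).
    So t ≡ 1 (mod 2).
    Then x = 21 + 36·1 = 57, valid modulo lcm(36, 8) = 72: x ≡ 57 (mod 72).
Verify: 57 mod 4 = 1, 57 mod 9 = 3, 57 mod 8 = 1.

x ≡ 57 (mod 72).


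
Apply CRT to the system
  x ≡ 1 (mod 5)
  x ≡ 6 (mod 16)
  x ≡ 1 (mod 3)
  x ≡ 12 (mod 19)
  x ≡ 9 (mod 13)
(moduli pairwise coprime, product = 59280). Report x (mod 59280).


Product of moduli M = 5 · 16 · 3 · 19 · 13 = 59280.
Merge one congruence at a time:
  Start: x ≡ 1 (mod 5).
  Combine with x ≡ 6 (mod 16); new modulus lcm = 80.
    Write x = 1 + 5·t and substitute into x ≡ 6 (mod 16): 5·t ≡ 6 − 1 = 5 (mod 16).
    The inverse of 5 mod 16 is 13 (since 5·13 = 65 = 4·16 + 1), so t ≡ 13·5 = 65 ≡ 1 (mod 16).
    Then x = 1 + 5·1 = 6, valid modulo lcm(5, 16) = 80: x ≡ 6 (mod 80).
  Combine with x ≡ 1 (mod 3); new modulus lcm = 240.
    Write x = 6 + 80·t and substitute into x ≡ 1 (mod 3): 80·t ≡ 1 − 6 = -5 (mod 3).
    Reduce coefficients mod 3: 2·t ≡ 1 (mod 3).
    The inverse of 2 mod 3 is 2 (since 2·2 = 4 = 1·3 + 1), so t ≡ 2·1 = 2 ≡ 2 (mod 3).
    Then x = 6 + 80·2 = 166, valid modulo lcm(80, 3) = 240: x ≡ 166 (mod 240).
  Combine with x ≡ 12 (mod 19); new modulus lcm = 4560.
    Write x = 166 + 240·t and substitute into x ≡ 12 (mod 19): 240·t ≡ 12 − 166 = -154 (mod 19).
    Reduce coefficients mod 19: 12·t ≡ 17 (mod 19).
    The inverse of 12 mod 19 is 8 (since 12·8 = 96 = 5·19 + 1), so t ≡ 8·17 = 136 ≡ 3 (mod 19).
    Then x = 166 + 240·3 = 886, valid modulo lcm(240, 19) = 4560: x ≡ 886 (mod 4560).
  Combine with x ≡ 9 (mod 13); new modulus lcm = 59280.
    Write x = 886 + 4560·t and substitute into x ≡ 9 (mod 13): 4560·t ≡ 9 − 886 = -877 (mod 13).
    Reduce coefficients mod 13: 10·t ≡ 7 (mod 13).
    The inverse of 10 mod 13 is 4 (since 10·4 = 40 = 3·13 + 1), so t ≡ 4·7 = 28 ≡ 2 (mod 13).
    Then x = 886 + 4560·2 = 10006, valid modulo lcm(4560, 13) = 59280: x ≡ 10006 (mod 59280).
Verify against each original: 10006 mod 5 = 1, 10006 mod 16 = 6, 10006 mod 3 = 1, 10006 mod 19 = 12, 10006 mod 13 = 9.

x ≡ 10006 (mod 59280).


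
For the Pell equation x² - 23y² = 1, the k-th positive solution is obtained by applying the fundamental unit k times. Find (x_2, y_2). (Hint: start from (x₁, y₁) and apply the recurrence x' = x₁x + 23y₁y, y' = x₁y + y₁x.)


Step 1: Find the fundamental solution (x₁, y₁) of x² - 23y² = 1.
  Expand √23 as a continued fraction. a₀ = ⌊√23⌋ = 4; iterate m_{k+1} = d_k·a_k − m_k, d_{k+1} = (23 − m_{k+1}²)/d_k, a_{k+1} = ⌊(a₀ + m_{k+1})/d_{k+1}⌋ (starting m₀ = 0, d₀ = 1), with convergents p_k = a_k·p_{k-1} + p_{k-2}, q_k = a_k·q_{k-1} + q_{k-2} (p₋₁ = 1, q₋₁ = 0):
  k = 0: a₀ = 4; p₀/q₀ = 4/1; p₀² − 23·q₀² = 16 − 23 = -7.
  k = 1: m = 4, d = 7, a = ⌊(4 + 4)/7⌋ = 1; p/q = (1·4 + 1)/(1·1 + 0) = 5/1; p² − 23·q² = 25 − 23 = 2.
  k = 2: m = 3, d = 2, a = ⌊(4 + 3)/2⌋ = 3; p/q = (3·5 + 4)/(3·1 + 1) = 19/4; p² − 23·q² = 361 − 368 = -7.
  k = 3: m = 3, d = 7, a = ⌊(4 + 3)/7⌋ = 1; p/q = (1·19 + 5)/(1·4 + 1) = 24/5; p² − 23·q² = 576 − 575 = 1.
  The first convergent with p² − 23·q² = 1 gives the fundamental solution (x₁, y₁) = (24, 5).
Step 2: Apply the recurrence (x_{n+1}, y_{n+1}) = (x₁x_n + 23y₁y_n, x₁y_n + y₁x_n) repeatedly.
  From (x_1, y_1) = (24, 5): x_2 = 24·24 + 23·5·5 = 1151; y_2 = 24·5 + 5·24 = 240.
Step 3: Verify x_2² - 23·y_2² = 1324801 - 1324800 = 1 (should be 1). ✓

(x_1, y_1) = (24, 5); (x_2, y_2) = (1151, 240).


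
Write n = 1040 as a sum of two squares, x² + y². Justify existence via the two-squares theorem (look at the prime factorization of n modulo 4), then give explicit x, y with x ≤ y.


Step 1: Factor n = 1040 = 2^4 · 5 · 13.
Step 2: Check the mod-4 condition on each prime factor: 2 = 2 (special); 5 ≡ 1 (mod 4), exponent 1; 13 ≡ 1 (mod 4), exponent 1.
All primes ≡ 3 (mod 4) appear to even exponent (or don't appear), so by the two-squares theorem n IS expressible as a sum of two squares.
Step 3: Build a representation. Group n = k² · m with k = 4 and m = 5 · 13 = 65 (a product of primes ≡ 1 (mod 4)); a representation of m scales to one of n via (k·x)² + (k·y)² = k²(x² + y²). Each prime p ≡ 1 (mod 4) is itself a sum of two squares; find a² by testing p − a² for a perfect square:
  5: 5 − 1² = 4 = 2² ⇒ 5 = 1² + 2².
  13: 13 − 1² = 12, 13 − 2² = 9 = 3² ⇒ 13 = 2² + 3².
  Combine using the Brahmagupta–Fibonacci identity (a² + b²)(c² + d²) = (ac − bd)² + (ad + bc)² = (ac + bd)² + (ad − bc)²:
  5 · 13 = 65: from (1² + 2²)(2² + 3²), take (1·2 − 2·3, 1·3 + 2·2) = (2 − 6, 3 + 4) = (-4, 7); dropping signs (only squares matter) gives (4, 7); check 4² + 7² = 16 + 49 = 65 ✓.
  Scale by k = 4: (4·4, 4·7) = (16, 28).
Step 4: Order so x ≤ y and verify: 16² + 28² = 256 + 784 = 1040 = n. ✓

n = 1040 = 16² + 28² (one valid representation with x ≤ y).


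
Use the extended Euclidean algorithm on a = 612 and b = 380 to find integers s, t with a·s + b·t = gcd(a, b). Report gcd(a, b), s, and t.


Euclidean algorithm on (612, 380) — divide until remainder is 0:
  612 = 1 · 380 + 232
  380 = 1 · 232 + 148
  232 = 1 · 148 + 84
  148 = 1 · 84 + 64
  84 = 1 · 64 + 20
  64 = 3 · 20 + 4
  20 = 5 · 4 + 0
gcd(612, 380) = 4.
Track Bezout coefficients alongside the remainders: start with r₀ = 612 = a·1 + b·0 (s = 1, t = 0) and r₁ = 380 = a·0 + b·1 (s = 0, t = 1); each new remainder r_{k+1} = r_{k-1} − q_k·r_k inherits s_{k+1} = s_{k-1} − q_k·s_k, t_{k+1} = t_{k-1} − q_k·t_k, so r_k = a·s_k + b·t_k at every step:
  q = 1: r = 232, s = 1 − 1·0 = 1, t = 0 − 1·1 = -1  (check: 612·1 + 380·(-1) = 232)
  q = 1: r = 148, s = 0 − 1·1 = -1, t = 1 − 1·(-1) = 2  (check: 612·(-1) + 380·2 = 148)
  q = 1: r = 84, s = 1 − 1·(-1) = 2, t = -1 − 1·2 = -3  (check: 612·2 + 380·(-3) = 84)
  q = 1: r = 64, s = -1 − 1·2 = -3, t = 2 − 1·(-3) = 5  (check: 612·(-3) + 380·5 = 64)
  q = 1: r = 20, s = 2 − 1·(-3) = 5, t = -3 − 1·5 = -8  (check: 612·5 + 380·(-8) = 20)
  q = 3: r = 4, s = -3 − 3·5 = -18, t = 5 − 3·(-8) = 29  (check: 612·(-18) + 380·29 = 4)
The row with r = 4 (the gcd) gives the Bezout coefficients s = -18, t = 29.
Result: 612 · (-18) + 380 · (29) = 4.

gcd(612, 380) = 4; s = -18, t = 29 (check: 612·(-18) + 380·29 = 4).


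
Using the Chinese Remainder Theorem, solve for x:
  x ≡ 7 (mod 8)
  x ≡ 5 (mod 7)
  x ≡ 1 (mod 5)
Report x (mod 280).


Moduli 8, 7, 5 are pairwise coprime; by CRT there is a unique solution modulo M = 8 · 7 · 5 = 280.
Solve pairwise, accumulating the modulus:
  Start with x ≡ 7 (mod 8).
  Combine with x ≡ 5 (mod 7): since gcd(8, 7) = 1, we get a unique residue mod 56.
    Write x = 7 + 8·t and substitute into x ≡ 5 (mod 7): 8·t ≡ 5 − 7 = -2 (mod 7).
    Reduce coefficients mod 7: 1·t ≡ 5 (mod 7).
    So t ≡ 5 (mod 7).
    Then x = 7 + 8·5 = 47, valid modulo lcm(8, 7) = 56: x ≡ 47 (mod 56).
  Combine with x ≡ 1 (mod 5): since gcd(56, 5) = 1, we get a unique residue mod 280.
    Write x = 47 + 56·t and substitute into x ≡ 1 (mod 5): 56·t ≡ 1 − 47 = -46 (mod 5).
    Reduce coefficients mod 5: 1·t ≡ 4 (mod 5).
    So t ≡ 4 (mod 5).
    Then x = 47 + 56·4 = 271, valid modulo lcm(56, 5) = 280: x ≡ 271 (mod 280).
Verify: 271 mod 8 = 7 ✓, 271 mod 7 = 5 ✓, 271 mod 5 = 1 ✓.

x ≡ 271 (mod 280).


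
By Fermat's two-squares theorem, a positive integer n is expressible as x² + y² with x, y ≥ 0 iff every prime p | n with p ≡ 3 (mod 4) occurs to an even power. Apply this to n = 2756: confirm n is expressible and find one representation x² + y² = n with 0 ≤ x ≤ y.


Step 1: Factor n = 2756 = 2^2 · 13 · 53.
Step 2: Check the mod-4 condition on each prime factor: 2 = 2 (special); 13 ≡ 1 (mod 4), exponent 1; 53 ≡ 1 (mod 4), exponent 1.
All primes ≡ 3 (mod 4) appear to even exponent (or don't appear), so by the two-squares theorem n IS expressible as a sum of two squares.
Step 3: Build a representation. Group n = k² · m with k = 2 and m = 13 · 53 = 689 (a product of primes ≡ 1 (mod 4)); a representation of m scales to one of n via (k·x)² + (k·y)² = k²(x² + y²). Each prime p ≡ 1 (mod 4) is itself a sum of two squares; find a² by testing p − a² for a perfect square:
  13: 13 − 1² = 12, 13 − 2² = 9 = 3² ⇒ 13 = 2² + 3².
  53: 53 − 1² = 52, 53 − 2² = 49 = 7² ⇒ 53 = 2² + 7².
  Combine using the Brahmagupta–Fibonacci identity (a² + b²)(c² + d²) = (ac − bd)² + (ad + bc)² = (ac + bd)² + (ad − bc)²:
  13 · 53 = 689: from (2² + 3²)(2² + 7²), take (2·2 − 3·7, 2·7 + 3·2) = (4 − 21, 14 + 6) = (-17, 20); dropping signs (only squares matter) gives (17, 20); check 17² + 20² = 289 + 400 = 689 ✓.
  Scale by k = 2: (2·17, 2·20) = (34, 40).
Step 4: Order so x ≤ y and verify: 34² + 40² = 1156 + 1600 = 2756 = n. ✓

n = 2756 = 34² + 40² (one valid representation with x ≤ y).


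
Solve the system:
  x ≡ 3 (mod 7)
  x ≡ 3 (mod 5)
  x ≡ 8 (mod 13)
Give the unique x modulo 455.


Moduli 7, 5, 13 are pairwise coprime; by CRT there is a unique solution modulo M = 7 · 5 · 13 = 455.
Solve pairwise, accumulating the modulus:
  Start with x ≡ 3 (mod 7).
  Combine with x ≡ 3 (mod 5): since gcd(7, 5) = 1, we get a unique residue mod 35.
    Write x = 3 + 7·t and substitute into x ≡ 3 (mod 5): 7·t ≡ 3 − 3 = 0 (mod 5).
    Reduce coefficients mod 5: 2·t ≡ 0 (mod 5).
    The inverse of 2 mod 5 is 3 (since 2·3 = 6 = 1·5 + 1), so t ≡ 3·0 = 0 ≡ 0 (mod 5).
    Then x = 3 + 7·0 = 3, valid modulo lcm(7, 5) = 35: x ≡ 3 (mod 35).
  Combine with x ≡ 8 (mod 13): since gcd(35, 13) = 1, we get a unique residue mod 455.
    Write x = 3 + 35·t and substitute into x ≡ 8 (mod 13): 35·t ≡ 8 − 3 = 5 (mod 13).
    Reduce coefficients mod 13: 9·t ≡ 5 (mod 13).
    The inverse of 9 mod 13 is 3 (since 9·3 = 27 = 2·13 + 1), so t ≡ 3·5 = 15 ≡ 2 (mod 13).
    Then x = 3 + 35·2 = 73, valid modulo lcm(35, 13) = 455: x ≡ 73 (mod 455).
Verify: 73 mod 7 = 3 ✓, 73 mod 5 = 3 ✓, 73 mod 13 = 8 ✓.

x ≡ 73 (mod 455).


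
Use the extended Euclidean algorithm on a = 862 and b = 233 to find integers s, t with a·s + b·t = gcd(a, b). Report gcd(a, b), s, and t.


Euclidean algorithm on (862, 233) — divide until remainder is 0:
  862 = 3 · 233 + 163
  233 = 1 · 163 + 70
  163 = 2 · 70 + 23
  70 = 3 · 23 + 1
  23 = 23 · 1 + 0
gcd(862, 233) = 1.
Track Bezout coefficients alongside the remainders: start with r₀ = 862 = a·1 + b·0 (s = 1, t = 0) and r₁ = 233 = a·0 + b·1 (s = 0, t = 1); each new remainder r_{k+1} = r_{k-1} − q_k·r_k inherits s_{k+1} = s_{k-1} − q_k·s_k, t_{k+1} = t_{k-1} − q_k·t_k, so r_k = a·s_k + b·t_k at every step:
  q = 3: r = 163, s = 1 − 3·0 = 1, t = 0 − 3·1 = -3  (check: 862·1 + 233·(-3) = 163)
  q = 1: r = 70, s = 0 − 1·1 = -1, t = 1 − 1·(-3) = 4  (check: 862·(-1) + 233·4 = 70)
  q = 2: r = 23, s = 1 − 2·(-1) = 3, t = -3 − 2·4 = -11  (check: 862·3 + 233·(-11) = 23)
  q = 3: r = 1, s = -1 − 3·3 = -10, t = 4 − 3·(-11) = 37  (check: 862·(-10) + 233·37 = 1)
The row with r = 1 (the gcd) gives the Bezout coefficients s = -10, t = 37.
Result: 862 · (-10) + 233 · (37) = 1.

gcd(862, 233) = 1; s = -10, t = 37 (check: 862·(-10) + 233·37 = 1).


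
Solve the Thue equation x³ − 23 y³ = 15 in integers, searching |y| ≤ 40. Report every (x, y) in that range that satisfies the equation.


The equation is x³ - 23y³ = 15. For fixed y, x³ = 23·y³ + 15, so a solution requires the RHS to be a perfect cube.
Strategy: iterate y from -40 to 40, compute RHS = 23·y³ + 15, and check whether it is a (positive or negative) perfect cube.
Check small values of y:
  y = 0: RHS = 15 is not a perfect cube.
  y = 1: RHS = 38 is not a perfect cube.
  y = -1: RHS = -8 = (-2)³ ⇒ x = -2 works.
  y = 2: RHS = 199 is not a perfect cube.
  y = -2: RHS = -169 is not a perfect cube.
  y = 3: RHS = 636 is not a perfect cube.
  y = -3: RHS = -606 is not a perfect cube.
Continuing the search up to |y| = 40 finds no further solutions beyond those listed.
Collected solutions: (-2, -1).

Solutions (with |y| ≤ 40): (-2, -1).


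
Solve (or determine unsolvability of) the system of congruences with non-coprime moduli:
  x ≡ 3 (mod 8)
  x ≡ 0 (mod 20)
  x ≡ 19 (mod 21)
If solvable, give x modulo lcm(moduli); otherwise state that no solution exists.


Moduli 8, 20, 21 are not pairwise coprime, so CRT works modulo lcm(m_i) when all pairwise compatibility conditions hold.
Pairwise compatibility: gcd(m_i, m_j) must divide a_i - a_j for every pair.
Merge one congruence at a time:
  Start: x ≡ 3 (mod 8).
  Combine with x ≡ 0 (mod 20): gcd(8, 20) = 4, and 0 - 3 = -3 is NOT divisible by 4.
    ⇒ system is inconsistent (no integer solution).

No solution (the system is inconsistent).


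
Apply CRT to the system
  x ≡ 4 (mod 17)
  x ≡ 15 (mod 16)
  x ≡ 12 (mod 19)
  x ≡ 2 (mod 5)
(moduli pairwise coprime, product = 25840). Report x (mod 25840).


Product of moduli M = 17 · 16 · 19 · 5 = 25840.
Merge one congruence at a time:
  Start: x ≡ 4 (mod 17).
  Combine with x ≡ 15 (mod 16); new modulus lcm = 272.
    Write x = 4 + 17·t and substitute into x ≡ 15 (mod 16): 17·t ≡ 15 − 4 = 11 (mod 16).
    Reduce coefficients mod 16: 1·t ≡ 11 (mod 16).
    So t ≡ 11 (mod 16).
    Then x = 4 + 17·11 = 191, valid modulo lcm(17, 16) = 272: x ≡ 191 (mod 272).
  Combine with x ≡ 12 (mod 19); new modulus lcm = 5168.
    Write x = 191 + 272·t and substitute into x ≡ 12 (mod 19): 272·t ≡ 12 − 191 = -179 (mod 19).
    Reduce coefficients mod 19: 6·t ≡ 11 (mod 19).
    The inverse of 6 mod 19 is 16 (since 6·16 = 96 = 5·19 + 1), so t ≡ 16·11 = 176 ≡ 5 (mod 19).
    Then x = 191 + 272·5 = 1551, valid modulo lcm(272, 19) = 5168: x ≡ 1551 (mod 5168).
  Combine with x ≡ 2 (mod 5); new modulus lcm = 25840.
    Write x = 1551 + 5168·t and substitute into x ≡ 2 (mod 5): 5168·t ≡ 2 − 1551 = -1549 (mod 5).
    Reduce coefficients mod 5: 3·t ≡ 1 (mod 5).
    The inverse of 3 mod 5 is 2 (since 3·2 = 6 = 1·5 + 1), so t ≡ 2·1 = 2 ≡ 2 (mod 5).
    Then x = 1551 + 5168·2 = 11887, valid modulo lcm(5168, 5) = 25840: x ≡ 11887 (mod 25840).
Verify against each original: 11887 mod 17 = 4, 11887 mod 16 = 15, 11887 mod 19 = 12, 11887 mod 5 = 2.

x ≡ 11887 (mod 25840).


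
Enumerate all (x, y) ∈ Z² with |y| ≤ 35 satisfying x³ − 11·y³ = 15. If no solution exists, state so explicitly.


The equation is x³ - 11y³ = 15. For fixed y, x³ = 11·y³ + 15, so a solution requires the RHS to be a perfect cube.
Strategy: iterate y from -35 to 35, compute RHS = 11·y³ + 15, and check whether it is a (positive or negative) perfect cube.
Check small values of y:
  y = 0: RHS = 15 is not a perfect cube.
  y = 1: RHS = 26 is not a perfect cube.
  y = -1: RHS = 4 is not a perfect cube.
  y = 2: RHS = 103 is not a perfect cube.
  y = -2: RHS = -73 is not a perfect cube.
  y = 3: RHS = 312 is not a perfect cube.
  y = -3: RHS = -282 is not a perfect cube.
Continuing the search up to |y| = 35 finds no solutions either.
No (x, y) in the scanned range satisfies the equation.

No integer solutions with |y| ≤ 35.


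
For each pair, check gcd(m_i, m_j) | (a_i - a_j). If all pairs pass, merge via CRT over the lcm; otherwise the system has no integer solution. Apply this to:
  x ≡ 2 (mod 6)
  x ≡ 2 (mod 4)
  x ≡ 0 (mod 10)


Moduli 6, 4, 10 are not pairwise coprime, so CRT works modulo lcm(m_i) when all pairwise compatibility conditions hold.
Pairwise compatibility: gcd(m_i, m_j) must divide a_i - a_j for every pair.
Merge one congruence at a time:
  Start: x ≡ 2 (mod 6).
  Combine with x ≡ 2 (mod 4): gcd(6, 4) = 2; 2 - 2 = 0, which IS divisible by 2, so compatible.
    Write x = 2 + 6·t and substitute into x ≡ 2 (mod 4): 6·t ≡ 2 − 2 = 0 (mod 4).
    Divide the congruence (and modulus) by g = 2: 3·t ≡ 0 (mod 2).
    Reduce coefficients mod 2: 1·t ≡ 0 (mod 2).
    So t ≡ 0 (mod 2).
    Then x = 2 + 6·0 = 2, valid modulo lcm(6, 4) = 12: x ≡ 2 (mod 12).
  Combine with x ≡ 0 (mod 10): gcd(12, 10) = 2; 0 - 2 = -2, which IS divisible by 2, so compatible.
    Write x = 2 + 12·t and substitute into x ≡ 0 (mod 10): 12·t ≡ 0 − 2 = -2 (mod 10).
    Divide the congruence (and modulus) by g = 2: 6·t ≡ -1 (mod 5).
    Reduce coefficients mod 5: 1·t ≡ 4 (mod 5).
    So t ≡ 4 (mod 5).
    Then x = 2 + 12·4 = 50, valid modulo lcm(12, 10) = 60: x ≡ 50 (mod 60).
Verify: 50 mod 6 = 2, 50 mod 4 = 2, 50 mod 10 = 0.

x ≡ 50 (mod 60).


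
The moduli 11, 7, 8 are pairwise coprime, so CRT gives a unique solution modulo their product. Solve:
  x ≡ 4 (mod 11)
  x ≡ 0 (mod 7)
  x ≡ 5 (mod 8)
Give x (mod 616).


Moduli 11, 7, 8 are pairwise coprime; by CRT there is a unique solution modulo M = 11 · 7 · 8 = 616.
Solve pairwise, accumulating the modulus:
  Start with x ≡ 4 (mod 11).
  Combine with x ≡ 0 (mod 7): since gcd(11, 7) = 1, we get a unique residue mod 77.
    Write x = 4 + 11·t and substitute into x ≡ 0 (mod 7): 11·t ≡ 0 − 4 = -4 (mod 7).
    Reduce coefficients mod 7: 4·t ≡ 3 (mod 7).
    The inverse of 4 mod 7 is 2 (since 4·2 = 8 = 1·7 + 1), so t ≡ 2·3 = 6 ≡ 6 (mod 7).
    Then x = 4 + 11·6 = 70, valid modulo lcm(11, 7) = 77: x ≡ 70 (mod 77).
  Combine with x ≡ 5 (mod 8): since gcd(77, 8) = 1, we get a unique residue mod 616.
    Write x = 70 + 77·t and substitute into x ≡ 5 (mod 8): 77·t ≡ 5 − 70 = -65 (mod 8).
    Reduce coefficients mod 8: 5·t ≡ 7 (mod 8).
    The inverse of 5 mod 8 is 5 (since 5·5 = 25 = 3·8 + 1), so t ≡ 5·7 = 35 ≡ 3 (mod 8).
    Then x = 70 + 77·3 = 301, valid modulo lcm(77, 8) = 616: x ≡ 301 (mod 616).
Verify: 301 mod 11 = 4 ✓, 301 mod 7 = 0 ✓, 301 mod 8 = 5 ✓.

x ≡ 301 (mod 616).


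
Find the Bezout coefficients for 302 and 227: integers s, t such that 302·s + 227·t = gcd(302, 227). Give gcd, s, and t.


Euclidean algorithm on (302, 227) — divide until remainder is 0:
  302 = 1 · 227 + 75
  227 = 3 · 75 + 2
  75 = 37 · 2 + 1
  2 = 2 · 1 + 0
gcd(302, 227) = 1.
Track Bezout coefficients alongside the remainders: start with r₀ = 302 = a·1 + b·0 (s = 1, t = 0) and r₁ = 227 = a·0 + b·1 (s = 0, t = 1); each new remainder r_{k+1} = r_{k-1} − q_k·r_k inherits s_{k+1} = s_{k-1} − q_k·s_k, t_{k+1} = t_{k-1} − q_k·t_k, so r_k = a·s_k + b·t_k at every step:
  q = 1: r = 75, s = 1 − 1·0 = 1, t = 0 − 1·1 = -1  (check: 302·1 + 227·(-1) = 75)
  q = 3: r = 2, s = 0 − 3·1 = -3, t = 1 − 3·(-1) = 4  (check: 302·(-3) + 227·4 = 2)
  q = 37: r = 1, s = 1 − 37·(-3) = 112, t = -1 − 37·4 = -149  (check: 302·112 + 227·(-149) = 1)
The row with r = 1 (the gcd) gives the Bezout coefficients s = 112, t = -149.
Result: 302 · (112) + 227 · (-149) = 1.

gcd(302, 227) = 1; s = 112, t = -149 (check: 302·112 + 227·(-149) = 1).


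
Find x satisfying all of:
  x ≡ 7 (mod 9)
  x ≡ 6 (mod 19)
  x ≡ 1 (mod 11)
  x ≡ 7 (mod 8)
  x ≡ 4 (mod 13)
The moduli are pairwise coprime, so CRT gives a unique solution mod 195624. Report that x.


Product of moduli M = 9 · 19 · 11 · 8 · 13 = 195624.
Merge one congruence at a time:
  Start: x ≡ 7 (mod 9).
  Combine with x ≡ 6 (mod 19); new modulus lcm = 171.
    Write x = 7 + 9·t and substitute into x ≡ 6 (mod 19): 9·t ≡ 6 − 7 = -1 (mod 19).
    Reduce coefficients mod 19: 9·t ≡ 18 (mod 19).
    The inverse of 9 mod 19 is 17 (since 9·17 = 153 = 8·19 + 1), so t ≡ 17·18 = 306 ≡ 2 (mod 19).
    Then x = 7 + 9·2 = 25, valid modulo lcm(9, 19) = 171: x ≡ 25 (mod 171).
  Combine with x ≡ 1 (mod 11); new modulus lcm = 1881.
    Write x = 25 + 171·t and substitute into x ≡ 1 (mod 11): 171·t ≡ 1 − 25 = -24 (mod 11).
    Reduce coefficients mod 11: 6·t ≡ 9 (mod 11).
    The inverse of 6 mod 11 is 2 (since 6·2 = 12 = 1·11 + 1), so t ≡ 2·9 = 18 ≡ 7 (mod 11).
    Then x = 25 + 171·7 = 1222, valid modulo lcm(171, 11) = 1881: x ≡ 1222 (mod 1881).
  Combine with x ≡ 7 (mod 8); new modulus lcm = 15048.
    Write x = 1222 + 1881·t and substitute into x ≡ 7 (mod 8): 1881·t ≡ 7 − 1222 = -1215 (mod 8).
    Reduce coefficients mod 8: 1·t ≡ 1 (mod 8).
    So t ≡ 1 (mod 8).
    Then x = 1222 + 1881·1 = 3103, valid modulo lcm(1881, 8) = 15048: x ≡ 3103 (mod 15048).
  Combine with x ≡ 4 (mod 13); new modulus lcm = 195624.
    Write x = 3103 + 15048·t and substitute into x ≡ 4 (mod 13): 15048·t ≡ 4 − 3103 = -3099 (mod 13).
    Reduce coefficients mod 13: 7·t ≡ 8 (mod 13).
    The inverse of 7 mod 13 is 2 (since 7·2 = 14 = 1·13 + 1), so t ≡ 2·8 = 16 ≡ 3 (mod 13).
    Then x = 3103 + 15048·3 = 48247, valid modulo lcm(15048, 13) = 195624: x ≡ 48247 (mod 195624).
Verify against each original: 48247 mod 9 = 7, 48247 mod 19 = 6, 48247 mod 11 = 1, 48247 mod 8 = 7, 48247 mod 13 = 4.

x ≡ 48247 (mod 195624).


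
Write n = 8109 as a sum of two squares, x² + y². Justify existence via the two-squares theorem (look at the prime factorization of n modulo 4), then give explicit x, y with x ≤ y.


Step 1: Factor n = 8109 = 3^2 · 17 · 53.
Step 2: Check the mod-4 condition on each prime factor: 3 ≡ 3 (mod 4), exponent 2 (must be even); 17 ≡ 1 (mod 4), exponent 1; 53 ≡ 1 (mod 4), exponent 1.
All primes ≡ 3 (mod 4) appear to even exponent (or don't appear), so by the two-squares theorem n IS expressible as a sum of two squares.
Step 3: Build a representation. Group n = k² · m with k = 3 and m = 17 · 53 = 901 (a product of primes ≡ 1 (mod 4)); a representation of m scales to one of n via (k·x)² + (k·y)² = k²(x² + y²). Each prime p ≡ 1 (mod 4) is itself a sum of two squares; find a² by testing p − a² for a perfect square:
  17: 17 − 1² = 16 = 4² ⇒ 17 = 1² + 4².
  53: 53 − 1² = 52, 53 − 2² = 49 = 7² ⇒ 53 = 2² + 7².
  Combine using the Brahmagupta–Fibonacci identity (a² + b²)(c² + d²) = (ac − bd)² + (ad + bc)² = (ac + bd)² + (ad − bc)²:
  17 · 53 = 901: from (1² + 4²)(2² + 7²), take (1·2 − 4·7, 1·7 + 4·2) = (2 − 28, 7 + 8) = (-26, 15); dropping signs (only squares matter) gives (26, 15); check 26² + 15² = 676 + 225 = 901 ✓.
  Scale by k = 3: (3·26, 3·15) = (78, 45).
Step 4: Order so x ≤ y and verify: 45² + 78² = 2025 + 6084 = 8109 = n. ✓

n = 8109 = 45² + 78² (one valid representation with x ≤ y).


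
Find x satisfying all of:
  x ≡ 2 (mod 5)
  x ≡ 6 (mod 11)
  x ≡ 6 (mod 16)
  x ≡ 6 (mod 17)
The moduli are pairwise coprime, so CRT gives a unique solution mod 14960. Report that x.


Product of moduli M = 5 · 11 · 16 · 17 = 14960.
Merge one congruence at a time:
  Start: x ≡ 2 (mod 5).
  Combine with x ≡ 6 (mod 11); new modulus lcm = 55.
    Write x = 2 + 5·t and substitute into x ≡ 6 (mod 11): 5·t ≡ 6 − 2 = 4 (mod 11).
    The inverse of 5 mod 11 is 9 (since 5·9 = 45 = 4·11 + 1), so t ≡ 9·4 = 36 ≡ 3 (mod 11).
    Then x = 2 + 5·3 = 17, valid modulo lcm(5, 11) = 55: x ≡ 17 (mod 55).
  Combine with x ≡ 6 (mod 16); new modulus lcm = 880.
    Write x = 17 + 55·t and substitute into x ≡ 6 (mod 16): 55·t ≡ 6 − 17 = -11 (mod 16).
    Reduce coefficients mod 16: 7·t ≡ 5 (mod 16).
    The inverse of 7 mod 16 is 7 (since 7·7 = 49 = 3·16 + 1), so t ≡ 7·5 = 35 ≡ 3 (mod 16).
    Then x = 17 + 55·3 = 182, valid modulo lcm(55, 16) = 880: x ≡ 182 (mod 880).
  Combine with x ≡ 6 (mod 17); new modulus lcm = 14960.
    Write x = 182 + 880·t and substitute into x ≡ 6 (mod 17): 880·t ≡ 6 − 182 = -176 (mod 17).
    Reduce coefficients mod 17: 13·t ≡ 11 (mod 17).
    The inverse of 13 mod 17 is 4 (since 13·4 = 52 = 3·17 + 1), so t ≡ 4·11 = 44 ≡ 10 (mod 17).
    Then x = 182 + 880·10 = 8982, valid modulo lcm(880, 17) = 14960: x ≡ 8982 (mod 14960).
Verify against each original: 8982 mod 5 = 2, 8982 mod 11 = 6, 8982 mod 16 = 6, 8982 mod 17 = 6.

x ≡ 8982 (mod 14960).


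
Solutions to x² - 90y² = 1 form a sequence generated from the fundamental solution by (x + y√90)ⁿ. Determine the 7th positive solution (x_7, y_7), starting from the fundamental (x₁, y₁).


Step 1: Find the fundamental solution (x₁, y₁) of x² - 90y² = 1.
  Expand √90 as a continued fraction. a₀ = ⌊√90⌋ = 9; iterate m_{k+1} = d_k·a_k − m_k, d_{k+1} = (90 − m_{k+1}²)/d_k, a_{k+1} = ⌊(a₀ + m_{k+1})/d_{k+1}⌋ (starting m₀ = 0, d₀ = 1), with convergents p_k = a_k·p_{k-1} + p_{k-2}, q_k = a_k·q_{k-1} + q_{k-2} (p₋₁ = 1, q₋₁ = 0):
  k = 0: a₀ = 9; p₀/q₀ = 9/1; p₀² − 90·q₀² = 81 − 90 = -9.
  k = 1: m = 9, d = 9, a = ⌊(9 + 9)/9⌋ = 2; p/q = (2·9 + 1)/(2·1 + 0) = 19/2; p² − 90·q² = 361 − 360 = 1.
  The first convergent with p² − 90·q² = 1 gives the fundamental solution (x₁, y₁) = (19, 2).
Step 2: Apply the recurrence (x_{n+1}, y_{n+1}) = (x₁x_n + 90y₁y_n, x₁y_n + y₁x_n) repeatedly.
  From (x_1, y_1) = (19, 2): x_2 = 19·19 + 90·2·2 = 721; y_2 = 19·2 + 2·19 = 76.
  From (x_2, y_2) = (721, 76): x_3 = 19·721 + 90·2·76 = 27379; y_3 = 19·76 + 2·721 = 2886.
  From (x_3, y_3) = (27379, 2886): x_4 = 19·27379 + 90·2·2886 = 1039681; y_4 = 19·2886 + 2·27379 = 109592.
  From (x_4, y_4) = (1039681, 109592): x_5 = 19·1039681 + 90·2·109592 = 39480499; y_5 = 19·109592 + 2·1039681 = 4161610.
  From (x_5, y_5) = (39480499, 4161610): x_6 = 19·39480499 + 90·2·4161610 = 1499219281; y_6 = 19·4161610 + 2·39480499 = 158031588.
  From (x_6, y_6) = (1499219281, 158031588): x_7 = 19·1499219281 + 90·2·158031588 = 56930852179; y_7 = 19·158031588 + 2·1499219281 = 6001038734.
Step 3: Verify x_7² - 90·y_7² = 3241121929827149048041 - 3241121929827149048040 = 1 (should be 1). ✓

(x_1, y_1) = (19, 2); (x_7, y_7) = (56930852179, 6001038734).


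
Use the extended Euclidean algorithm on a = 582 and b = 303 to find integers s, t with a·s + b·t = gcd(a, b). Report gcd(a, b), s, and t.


Euclidean algorithm on (582, 303) — divide until remainder is 0:
  582 = 1 · 303 + 279
  303 = 1 · 279 + 24
  279 = 11 · 24 + 15
  24 = 1 · 15 + 9
  15 = 1 · 9 + 6
  9 = 1 · 6 + 3
  6 = 2 · 3 + 0
gcd(582, 303) = 3.
Track Bezout coefficients alongside the remainders: start with r₀ = 582 = a·1 + b·0 (s = 1, t = 0) and r₁ = 303 = a·0 + b·1 (s = 0, t = 1); each new remainder r_{k+1} = r_{k-1} − q_k·r_k inherits s_{k+1} = s_{k-1} − q_k·s_k, t_{k+1} = t_{k-1} − q_k·t_k, so r_k = a·s_k + b·t_k at every step:
  q = 1: r = 279, s = 1 − 1·0 = 1, t = 0 − 1·1 = -1  (check: 582·1 + 303·(-1) = 279)
  q = 1: r = 24, s = 0 − 1·1 = -1, t = 1 − 1·(-1) = 2  (check: 582·(-1) + 303·2 = 24)
  q = 11: r = 15, s = 1 − 11·(-1) = 12, t = -1 − 11·2 = -23  (check: 582·12 + 303·(-23) = 15)
  q = 1: r = 9, s = -1 − 1·12 = -13, t = 2 − 1·(-23) = 25  (check: 582·(-13) + 303·25 = 9)
  q = 1: r = 6, s = 12 − 1·(-13) = 25, t = -23 − 1·25 = -48  (check: 582·25 + 303·(-48) = 6)
  q = 1: r = 3, s = -13 − 1·25 = -38, t = 25 − 1·(-48) = 73  (check: 582·(-38) + 303·73 = 3)
The row with r = 3 (the gcd) gives the Bezout coefficients s = -38, t = 73.
Result: 582 · (-38) + 303 · (73) = 3.

gcd(582, 303) = 3; s = -38, t = 73 (check: 582·(-38) + 303·73 = 3).


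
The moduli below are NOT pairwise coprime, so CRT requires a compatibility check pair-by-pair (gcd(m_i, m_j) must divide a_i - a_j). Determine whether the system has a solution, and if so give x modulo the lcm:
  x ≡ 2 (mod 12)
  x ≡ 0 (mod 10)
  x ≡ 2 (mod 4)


Moduli 12, 10, 4 are not pairwise coprime, so CRT works modulo lcm(m_i) when all pairwise compatibility conditions hold.
Pairwise compatibility: gcd(m_i, m_j) must divide a_i - a_j for every pair.
Merge one congruence at a time:
  Start: x ≡ 2 (mod 12).
  Combine with x ≡ 0 (mod 10): gcd(12, 10) = 2; 0 - 2 = -2, which IS divisible by 2, so compatible.
    Write x = 2 + 12·t and substitute into x ≡ 0 (mod 10): 12·t ≡ 0 − 2 = -2 (mod 10).
    Divide the congruence (and modulus) by g = 2: 6·t ≡ -1 (mod 5).
    Reduce coefficients mod 5: 1·t ≡ 4 (mod 5).
    So t ≡ 4 (mod 5).
    Then x = 2 + 12·4 = 50, valid modulo lcm(12, 10) = 60: x ≡ 50 (mod 60).
  Combine with x ≡ 2 (mod 4): gcd(60, 4) = 4; 2 - 50 = -48, which IS divisible by 4, so compatible.
    Write x = 50 + 60·t and substitute into x ≡ 2 (mod 4): 60·t ≡ 2 − 50 = -48 (mod 4).
    Divide the congruence (and modulus) by g = 4: 15·t ≡ -12 (mod 1).
    Modulo 1 every t works; take t = 0.
    Then x = 50 + 60·0 = 50, valid modulo lcm(60, 4) = 60: x ≡ 50 (mod 60).
Verify: 50 mod 12 = 2, 50 mod 10 = 0, 50 mod 4 = 2.

x ≡ 50 (mod 60).


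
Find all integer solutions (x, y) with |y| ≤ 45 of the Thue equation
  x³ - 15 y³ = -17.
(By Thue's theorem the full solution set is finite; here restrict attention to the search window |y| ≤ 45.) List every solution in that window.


The equation is x³ - 15y³ = -17. For fixed y, x³ = 15·y³ − 17, so a solution requires the RHS to be a perfect cube.
Strategy: iterate y from -45 to 45, compute RHS = 15·y³ − 17, and check whether it is a (positive or negative) perfect cube.
Check small values of y:
  y = 0: RHS = -17 is not a perfect cube.
  y = 1: RHS = -2 is not a perfect cube.
  y = -1: RHS = -32 is not a perfect cube.
  y = 2: RHS = 103 is not a perfect cube.
  y = -2: RHS = -137 is not a perfect cube.
  y = 3: RHS = 388 is not a perfect cube.
  y = -3: RHS = -422 is not a perfect cube.
Continuing the search up to |y| = 45 finds no solutions either.
No (x, y) in the scanned range satisfies the equation.

No integer solutions with |y| ≤ 45.


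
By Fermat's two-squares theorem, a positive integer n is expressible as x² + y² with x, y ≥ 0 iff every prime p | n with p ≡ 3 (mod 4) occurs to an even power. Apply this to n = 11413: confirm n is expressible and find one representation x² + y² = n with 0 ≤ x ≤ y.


Step 1: Factor n = 11413 = 101 · 113.
Step 2: Check the mod-4 condition on each prime factor: 101 ≡ 1 (mod 4), exponent 1; 113 ≡ 1 (mod 4), exponent 1.
All primes ≡ 3 (mod 4) appear to even exponent (or don't appear), so by the two-squares theorem n IS expressible as a sum of two squares.
Step 3: Build a representation. Here n = 101 · 113 is a product of primes ≡ 1 (mod 4). Each prime p ≡ 1 (mod 4) is itself a sum of two squares; find a² by testing p − a² for a perfect square:
  101: 101 − 1² = 100 = 10² ⇒ 101 = 1² + 10².
  113: 113 − 1² = 112, 113 − 2² = 109, 113 − 3² = 104, 113 − 4² = 97, 113 − 5² = 88, 113 − 6² = 77, 113 − 7² = 64 = 8² ⇒ 113 = 7² + 8².
  Combine using the Brahmagupta–Fibonacci identity (a² + b²)(c² + d²) = (ac − bd)² + (ad + bc)² = (ac + bd)² + (ad − bc)²:
  101 · 113 = 11413: from (1² + 10²)(7² + 8²), take (1·7 − 10·8, 1·8 + 10·7) = (7 − 80, 8 + 70) = (-73, 78); dropping signs (only squares matter) gives (73, 78); check 73² + 78² = 5329 + 6084 = 11413 ✓.
Step 4: Order so x ≤ y and verify: 73² + 78² = 5329 + 6084 = 11413 = n. ✓

n = 11413 = 73² + 78² (one valid representation with x ≤ y).
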